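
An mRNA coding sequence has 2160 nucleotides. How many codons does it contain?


codons = nucleotides / 3
codons = 2160 / 3 = 720

720


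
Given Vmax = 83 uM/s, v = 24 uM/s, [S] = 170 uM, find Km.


Km = [S] * (Vmax - v) / v
Km = 170 * (83 - 24) / 24
Km = 417.9167 uM

417.9167 uM


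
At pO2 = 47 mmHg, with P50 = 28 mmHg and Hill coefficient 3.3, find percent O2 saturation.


Y = pO2^n / (P50^n + pO2^n)
Y = 47^3.3 / (28^3.3 + 47^3.3)
Y = 84.67%

84.67%


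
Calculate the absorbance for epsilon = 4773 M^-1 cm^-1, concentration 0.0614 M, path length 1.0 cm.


A = epsilon * c * l
A = 4773 * 0.0614 * 1.0
A = 293.0622

293.0622


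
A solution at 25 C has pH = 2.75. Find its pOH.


pOH = 14 - pH
pOH = 14 - 2.75
pOH = 11.25

11.25


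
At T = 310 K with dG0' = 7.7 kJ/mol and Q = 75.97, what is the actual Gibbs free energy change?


dG = dG0' + RT * ln(Q) / 1000
dG = 7.7 + 8.314 * 310 * ln(75.97) / 1000
dG = 18.8608 kJ/mol

18.8608 kJ/mol


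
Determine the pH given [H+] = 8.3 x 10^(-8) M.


pH = -log10([H+])
pH = -log10(8.3 x 10^(-8))
pH = 7.0809

7.0809


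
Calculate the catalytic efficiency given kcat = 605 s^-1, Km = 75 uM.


Catalytic efficiency = kcat / Km
= 605 / 75
= 8.0667 uM^-1*s^-1

8.0667 uM^-1*s^-1


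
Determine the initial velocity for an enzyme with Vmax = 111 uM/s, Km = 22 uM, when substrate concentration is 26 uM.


v = Vmax * [S] / (Km + [S])
v = 111 * 26 / (22 + 26)
v = 60.125 uM/s

60.125 uM/s


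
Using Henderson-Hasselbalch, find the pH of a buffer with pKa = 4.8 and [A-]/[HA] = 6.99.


pH = pKa + log10([A-]/[HA])
pH = 4.8 + log10(6.99)
pH = 5.6445

5.6445


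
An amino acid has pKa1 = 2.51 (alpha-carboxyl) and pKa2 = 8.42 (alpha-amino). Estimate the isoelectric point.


pI = (pKa1 + pKa2) / 2
pI = (2.51 + 8.42) / 2
pI = 5.465

5.465


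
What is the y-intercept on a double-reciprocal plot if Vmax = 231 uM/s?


y-intercept = 1/Vmax
= 1/231
= 0.0043 s/uM

0.0043 s/uM


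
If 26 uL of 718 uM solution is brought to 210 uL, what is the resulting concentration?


C2 = C1 * V1 / V2
C2 = 718 * 26 / 210
C2 = 88.8952 uM

88.8952 uM


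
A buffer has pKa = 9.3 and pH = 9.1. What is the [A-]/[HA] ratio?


[A-]/[HA] = 10^(pH - pKa)
= 10^(9.1 - 9.3)
= 0.631

0.631


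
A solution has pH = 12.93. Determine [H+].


[H+] = 10^(-pH)
[H+] = 10^(-12.93)
[H+] = 1.175e-13 M

1.175e-13 M


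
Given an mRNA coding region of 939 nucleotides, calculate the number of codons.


codons = nucleotides / 3
codons = 939 / 3 = 313

313


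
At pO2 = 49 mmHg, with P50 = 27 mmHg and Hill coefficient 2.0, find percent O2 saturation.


Y = pO2^n / (P50^n + pO2^n)
Y = 49^2.0 / (27^2.0 + 49^2.0)
Y = 76.71%

76.71%


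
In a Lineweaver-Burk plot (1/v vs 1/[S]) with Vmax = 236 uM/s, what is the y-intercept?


y-intercept = 1/Vmax
= 1/236
= 0.0042 s/uM

0.0042 s/uM


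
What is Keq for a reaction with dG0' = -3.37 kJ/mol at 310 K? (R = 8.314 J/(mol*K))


Keq = exp(-dG0 * 1000 / (R * T))
Keq = exp(-(-3.37) * 1000 / (8.314 * 310))
Keq = 3.6971

3.6971


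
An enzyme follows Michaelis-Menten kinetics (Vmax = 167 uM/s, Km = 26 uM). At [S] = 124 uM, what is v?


v = Vmax * [S] / (Km + [S])
v = 167 * 124 / (26 + 124)
v = 138.0533 uM/s

138.0533 uM/s


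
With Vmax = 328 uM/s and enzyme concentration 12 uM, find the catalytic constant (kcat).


kcat = Vmax / [E]t
kcat = 328 / 12
kcat = 27.3333 s^-1

27.3333 s^-1


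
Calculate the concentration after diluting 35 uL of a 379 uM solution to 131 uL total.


C2 = C1 * V1 / V2
C2 = 379 * 35 / 131
C2 = 101.2595 uM

101.2595 uM


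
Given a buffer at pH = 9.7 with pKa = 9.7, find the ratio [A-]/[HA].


[A-]/[HA] = 10^(pH - pKa)
= 10^(9.7 - 9.7)
= 1.0

1.0


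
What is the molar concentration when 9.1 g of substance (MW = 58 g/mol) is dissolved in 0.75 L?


C = (mass / MW) / volume
C = (9.1 / 58) / 0.75
C = 0.2092 M

0.2092 M


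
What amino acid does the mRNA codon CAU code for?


Standard genetic code lookup.
Codon CAU -> His

His


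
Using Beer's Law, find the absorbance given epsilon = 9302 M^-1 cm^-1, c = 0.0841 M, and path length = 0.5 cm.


A = epsilon * c * l
A = 9302 * 0.0841 * 0.5
A = 391.1491

391.1491


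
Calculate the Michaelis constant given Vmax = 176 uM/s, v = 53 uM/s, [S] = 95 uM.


Km = [S] * (Vmax - v) / v
Km = 95 * (176 - 53) / 53
Km = 220.4717 uM

220.4717 uM


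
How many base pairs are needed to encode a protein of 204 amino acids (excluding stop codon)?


Each amino acid = 1 codon = 3 bp
bp = 204 * 3 = 612 bp

612 bp


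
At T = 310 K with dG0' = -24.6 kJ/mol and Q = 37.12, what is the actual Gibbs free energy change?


dG = dG0' + RT * ln(Q) / 1000
dG = -24.6 + 8.314 * 310 * ln(37.12) / 1000
dG = -15.2851 kJ/mol

-15.2851 kJ/mol


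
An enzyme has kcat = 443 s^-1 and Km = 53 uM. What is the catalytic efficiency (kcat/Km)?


Catalytic efficiency = kcat / Km
= 443 / 53
= 8.3585 uM^-1*s^-1

8.3585 uM^-1*s^-1


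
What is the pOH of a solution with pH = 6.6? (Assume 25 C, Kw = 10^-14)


pOH = 14 - pH
pOH = 14 - 6.6
pOH = 7.4

7.4


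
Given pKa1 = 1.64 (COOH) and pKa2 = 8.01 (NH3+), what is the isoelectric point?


pI = (pKa1 + pKa2) / 2
pI = (1.64 + 8.01) / 2
pI = 4.825

4.825


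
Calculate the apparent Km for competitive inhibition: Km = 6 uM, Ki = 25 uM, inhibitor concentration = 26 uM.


Km_app = Km * (1 + [I]/Ki)
Km_app = 6 * (1 + 26/25)
Km_app = 12.24 uM

12.24 uM


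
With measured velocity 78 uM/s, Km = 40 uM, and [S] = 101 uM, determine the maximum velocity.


Vmax = v * (Km + [S]) / [S]
Vmax = 78 * (40 + 101) / 101
Vmax = 108.8911 uM/s

108.8911 uM/s


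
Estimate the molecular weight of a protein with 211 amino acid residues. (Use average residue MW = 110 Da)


MW = n_residues * 110 Da
MW = 211 * 110
MW = 23210 Da

23210 Da


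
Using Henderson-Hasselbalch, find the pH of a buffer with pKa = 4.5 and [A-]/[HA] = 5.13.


pH = pKa + log10([A-]/[HA])
pH = 4.5 + log10(5.13)
pH = 5.2101

5.2101


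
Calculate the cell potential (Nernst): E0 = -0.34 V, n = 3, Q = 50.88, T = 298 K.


E = E0 - (RT/nF) * ln(Q)
E = -0.34 - (8.314 * 298 / (3 * 96485)) * ln(50.88)
E = -0.3736 V

-0.3736 V


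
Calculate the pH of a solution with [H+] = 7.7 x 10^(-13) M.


pH = -log10([H+])
pH = -log10(7.7 x 10^(-13))
pH = 12.1135

12.1135


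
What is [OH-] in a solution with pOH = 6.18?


[OH-] = 10^(-pOH)
[OH-] = 10^(-6.18)
[OH-] = 6.607e-07 M

6.607e-07 M


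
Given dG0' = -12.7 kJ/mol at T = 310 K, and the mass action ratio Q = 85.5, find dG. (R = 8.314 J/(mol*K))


dG = dG0' + RT * ln(Q) / 1000
dG = -12.7 + 8.314 * 310 * ln(85.5) / 1000
dG = -1.2347 kJ/mol

-1.2347 kJ/mol


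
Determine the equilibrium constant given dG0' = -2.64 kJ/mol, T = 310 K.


Keq = exp(-dG0 * 1000 / (R * T))
Keq = exp(-(-2.64) * 1000 / (8.314 * 310))
Keq = 2.7852

2.7852


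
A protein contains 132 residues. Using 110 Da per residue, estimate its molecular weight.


MW = n_residues * 110 Da
MW = 132 * 110
MW = 14520 Da

14520 Da


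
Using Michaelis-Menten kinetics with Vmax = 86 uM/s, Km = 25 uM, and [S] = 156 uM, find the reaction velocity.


v = Vmax * [S] / (Km + [S])
v = 86 * 156 / (25 + 156)
v = 74.1215 uM/s

74.1215 uM/s


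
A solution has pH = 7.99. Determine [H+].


[H+] = 10^(-pH)
[H+] = 10^(-7.99)
[H+] = 1.023e-08 M

1.023e-08 M


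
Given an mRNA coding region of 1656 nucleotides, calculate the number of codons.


codons = nucleotides / 3
codons = 1656 / 3 = 552

552


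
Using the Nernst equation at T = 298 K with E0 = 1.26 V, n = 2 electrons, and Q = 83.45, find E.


E = E0 - (RT/nF) * ln(Q)
E = 1.26 - (8.314 * 298 / (2 * 96485)) * ln(83.45)
E = 1.2032 V

1.2032 V


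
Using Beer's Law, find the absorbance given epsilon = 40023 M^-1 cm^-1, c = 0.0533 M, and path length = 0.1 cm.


A = epsilon * c * l
A = 40023 * 0.0533 * 0.1
A = 213.3226

213.3226


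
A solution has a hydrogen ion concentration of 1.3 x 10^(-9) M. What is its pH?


pH = -log10([H+])
pH = -log10(1.3 x 10^(-9))
pH = 8.8861

8.8861


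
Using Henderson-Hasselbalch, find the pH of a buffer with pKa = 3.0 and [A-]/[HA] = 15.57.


pH = pKa + log10([A-]/[HA])
pH = 3.0 + log10(15.57)
pH = 4.1923

4.1923


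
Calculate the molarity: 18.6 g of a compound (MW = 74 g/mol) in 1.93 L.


C = (mass / MW) / volume
C = (18.6 / 74) / 1.93
C = 0.1302 M

0.1302 M


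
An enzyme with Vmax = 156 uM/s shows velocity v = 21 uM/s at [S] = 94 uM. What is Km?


Km = [S] * (Vmax - v) / v
Km = 94 * (156 - 21) / 21
Km = 604.2857 uM

604.2857 uM


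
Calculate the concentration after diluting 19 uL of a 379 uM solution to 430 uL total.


C2 = C1 * V1 / V2
C2 = 379 * 19 / 430
C2 = 16.7465 uM

16.7465 uM


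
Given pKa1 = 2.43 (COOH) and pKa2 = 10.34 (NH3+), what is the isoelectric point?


pI = (pKa1 + pKa2) / 2
pI = (2.43 + 10.34) / 2
pI = 6.385

6.385


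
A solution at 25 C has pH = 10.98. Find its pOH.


pOH = 14 - pH
pOH = 14 - 10.98
pOH = 3.02

3.02


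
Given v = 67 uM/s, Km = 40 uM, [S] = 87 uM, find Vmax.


Vmax = v * (Km + [S]) / [S]
Vmax = 67 * (40 + 87) / 87
Vmax = 97.8046 uM/s

97.8046 uM/s


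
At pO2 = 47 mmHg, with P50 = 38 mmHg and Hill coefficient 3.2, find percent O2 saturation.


Y = pO2^n / (P50^n + pO2^n)
Y = 47^3.2 / (38^3.2 + 47^3.2)
Y = 66.38%

66.38%


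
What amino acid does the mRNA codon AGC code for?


Standard genetic code lookup.
Codon AGC -> Ser

Ser


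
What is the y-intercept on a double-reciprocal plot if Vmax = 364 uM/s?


y-intercept = 1/Vmax
= 1/364
= 0.0027 s/uM

0.0027 s/uM


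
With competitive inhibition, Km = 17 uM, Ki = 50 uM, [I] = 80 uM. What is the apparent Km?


Km_app = Km * (1 + [I]/Ki)
Km_app = 17 * (1 + 80/50)
Km_app = 44.2 uM

44.2 uM


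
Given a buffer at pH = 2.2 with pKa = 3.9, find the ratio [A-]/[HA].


[A-]/[HA] = 10^(pH - pKa)
= 10^(2.2 - 3.9)
= 0.02

0.02


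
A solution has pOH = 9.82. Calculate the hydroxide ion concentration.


[OH-] = 10^(-pOH)
[OH-] = 10^(-9.82)
[OH-] = 1.514e-10 M

1.514e-10 M


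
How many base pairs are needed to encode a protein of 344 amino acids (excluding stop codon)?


Each amino acid = 1 codon = 3 bp
bp = 344 * 3 = 1032 bp

1032 bp


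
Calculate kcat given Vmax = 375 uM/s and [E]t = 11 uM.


kcat = Vmax / [E]t
kcat = 375 / 11
kcat = 34.0909 s^-1

34.0909 s^-1


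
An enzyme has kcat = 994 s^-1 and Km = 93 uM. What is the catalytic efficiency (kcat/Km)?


Catalytic efficiency = kcat / Km
= 994 / 93
= 10.6882 uM^-1*s^-1

10.6882 uM^-1*s^-1


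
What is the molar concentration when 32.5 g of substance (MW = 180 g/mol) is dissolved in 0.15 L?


C = (mass / MW) / volume
C = (32.5 / 180) / 0.15
C = 1.2037 M

1.2037 M


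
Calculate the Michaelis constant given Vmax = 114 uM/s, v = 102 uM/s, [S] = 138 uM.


Km = [S] * (Vmax - v) / v
Km = 138 * (114 - 102) / 102
Km = 16.2353 uM

16.2353 uM


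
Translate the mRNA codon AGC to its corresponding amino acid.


Standard genetic code lookup.
Codon AGC -> Ser

Ser


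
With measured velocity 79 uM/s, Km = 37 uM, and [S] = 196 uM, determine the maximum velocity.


Vmax = v * (Km + [S]) / [S]
Vmax = 79 * (37 + 196) / 196
Vmax = 93.9133 uM/s

93.9133 uM/s


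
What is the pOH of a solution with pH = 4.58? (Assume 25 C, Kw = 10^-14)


pOH = 14 - pH
pOH = 14 - 4.58
pOH = 9.42

9.42


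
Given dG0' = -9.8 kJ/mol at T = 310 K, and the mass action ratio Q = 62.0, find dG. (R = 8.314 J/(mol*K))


dG = dG0' + RT * ln(Q) / 1000
dG = -9.8 + 8.314 * 310 * ln(62.0) / 1000
dG = 0.837 kJ/mol

0.837 kJ/mol


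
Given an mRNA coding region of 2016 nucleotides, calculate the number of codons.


codons = nucleotides / 3
codons = 2016 / 3 = 672

672


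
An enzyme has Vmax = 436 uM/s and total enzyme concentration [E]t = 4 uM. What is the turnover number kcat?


kcat = Vmax / [E]t
kcat = 436 / 4
kcat = 109.0 s^-1

109.0 s^-1


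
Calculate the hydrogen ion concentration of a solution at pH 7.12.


[H+] = 10^(-pH)
[H+] = 10^(-7.12)
[H+] = 7.586e-08 M

7.586e-08 M


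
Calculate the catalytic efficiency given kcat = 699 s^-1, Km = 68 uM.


Catalytic efficiency = kcat / Km
= 699 / 68
= 10.2794 uM^-1*s^-1

10.2794 uM^-1*s^-1


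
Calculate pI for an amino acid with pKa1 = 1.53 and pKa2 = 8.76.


pI = (pKa1 + pKa2) / 2
pI = (1.53 + 8.76) / 2
pI = 5.145

5.145


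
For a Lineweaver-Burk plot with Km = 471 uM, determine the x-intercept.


x-intercept = -1/Km
= -1/471
= -0.0021 1/uM

-0.0021 1/uM


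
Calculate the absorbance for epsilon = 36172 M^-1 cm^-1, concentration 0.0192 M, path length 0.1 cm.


A = epsilon * c * l
A = 36172 * 0.0192 * 0.1
A = 69.4502

69.4502


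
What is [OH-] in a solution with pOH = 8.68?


[OH-] = 10^(-pOH)
[OH-] = 10^(-8.68)
[OH-] = 2.089e-09 M

2.089e-09 M


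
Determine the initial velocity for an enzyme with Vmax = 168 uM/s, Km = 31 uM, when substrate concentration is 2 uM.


v = Vmax * [S] / (Km + [S])
v = 168 * 2 / (31 + 2)
v = 10.1818 uM/s

10.1818 uM/s


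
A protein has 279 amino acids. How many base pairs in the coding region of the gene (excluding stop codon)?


Each amino acid = 1 codon = 3 bp
bp = 279 * 3 = 837 bp

837 bp


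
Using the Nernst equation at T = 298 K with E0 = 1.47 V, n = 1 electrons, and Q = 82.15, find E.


E = E0 - (RT/nF) * ln(Q)
E = 1.47 - (8.314 * 298 / (1 * 96485)) * ln(82.15)
E = 1.3568 V

1.3568 V


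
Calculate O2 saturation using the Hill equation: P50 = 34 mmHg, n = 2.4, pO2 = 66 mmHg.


Y = pO2^n / (P50^n + pO2^n)
Y = 66^2.4 / (34^2.4 + 66^2.4)
Y = 83.09%

83.09%


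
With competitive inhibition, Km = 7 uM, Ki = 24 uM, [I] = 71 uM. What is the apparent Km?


Km_app = Km * (1 + [I]/Ki)
Km_app = 7 * (1 + 71/24)
Km_app = 27.7083 uM

27.7083 uM


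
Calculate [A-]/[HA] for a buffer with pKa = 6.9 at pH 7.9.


[A-]/[HA] = 10^(pH - pKa)
= 10^(7.9 - 6.9)
= 10.0

10.0


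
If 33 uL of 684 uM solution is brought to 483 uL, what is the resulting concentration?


C2 = C1 * V1 / V2
C2 = 684 * 33 / 483
C2 = 46.7329 uM

46.7329 uM


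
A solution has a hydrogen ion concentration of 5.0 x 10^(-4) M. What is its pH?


pH = -log10([H+])
pH = -log10(5.0 x 10^(-4))
pH = 3.301

3.301


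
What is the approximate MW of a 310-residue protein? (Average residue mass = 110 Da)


MW = n_residues * 110 Da
MW = 310 * 110
MW = 34100 Da

34100 Da


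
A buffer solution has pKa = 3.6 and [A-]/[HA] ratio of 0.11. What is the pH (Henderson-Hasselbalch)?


pH = pKa + log10([A-]/[HA])
pH = 3.6 + log10(0.11)
pH = 2.6414

2.6414


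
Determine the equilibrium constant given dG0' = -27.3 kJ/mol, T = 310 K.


Keq = exp(-dG0 * 1000 / (R * T))
Keq = exp(-(-27.3) * 1000 / (8.314 * 310))
Keq = 39827.6275

39827.6275


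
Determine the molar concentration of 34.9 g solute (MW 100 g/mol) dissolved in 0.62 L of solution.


C = (mass / MW) / volume
C = (34.9 / 100) / 0.62
C = 0.5629 M

0.5629 M


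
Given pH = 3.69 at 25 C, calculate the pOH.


pOH = 14 - pH
pOH = 14 - 3.69
pOH = 10.31

10.31


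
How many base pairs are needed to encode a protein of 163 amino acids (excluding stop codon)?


Each amino acid = 1 codon = 3 bp
bp = 163 * 3 = 489 bp

489 bp


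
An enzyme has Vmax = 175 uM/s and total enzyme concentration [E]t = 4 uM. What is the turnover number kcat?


kcat = Vmax / [E]t
kcat = 175 / 4
kcat = 43.75 s^-1

43.75 s^-1


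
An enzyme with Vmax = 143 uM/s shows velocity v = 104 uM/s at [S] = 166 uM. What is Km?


Km = [S] * (Vmax - v) / v
Km = 166 * (143 - 104) / 104
Km = 62.25 uM

62.25 uM


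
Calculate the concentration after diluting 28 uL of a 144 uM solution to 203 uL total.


C2 = C1 * V1 / V2
C2 = 144 * 28 / 203
C2 = 19.8621 uM

19.8621 uM


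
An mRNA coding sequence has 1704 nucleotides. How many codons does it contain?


codons = nucleotides / 3
codons = 1704 / 3 = 568

568


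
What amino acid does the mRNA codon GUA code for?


Standard genetic code lookup.
Codon GUA -> Val

Val


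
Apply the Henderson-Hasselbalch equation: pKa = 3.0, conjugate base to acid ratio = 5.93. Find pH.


pH = pKa + log10([A-]/[HA])
pH = 3.0 + log10(5.93)
pH = 3.7731

3.7731


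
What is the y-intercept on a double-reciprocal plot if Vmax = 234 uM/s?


y-intercept = 1/Vmax
= 1/234
= 0.0043 s/uM

0.0043 s/uM


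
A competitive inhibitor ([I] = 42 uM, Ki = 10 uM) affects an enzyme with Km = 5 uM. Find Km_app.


Km_app = Km * (1 + [I]/Ki)
Km_app = 5 * (1 + 42/10)
Km_app = 26.0 uM

26.0 uM


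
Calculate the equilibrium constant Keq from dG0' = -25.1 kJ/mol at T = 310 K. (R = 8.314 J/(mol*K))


Keq = exp(-dG0 * 1000 / (R * T))
Keq = exp(-(-25.1) * 1000 / (8.314 * 310))
Keq = 16961.865

16961.865


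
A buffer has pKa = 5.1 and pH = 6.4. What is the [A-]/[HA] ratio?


[A-]/[HA] = 10^(pH - pKa)
= 10^(6.4 - 5.1)
= 19.9526

19.9526


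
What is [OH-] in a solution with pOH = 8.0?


[OH-] = 10^(-pOH)
[OH-] = 10^(-8.0)
[OH-] = 1.000e-08 M

1.000e-08 M


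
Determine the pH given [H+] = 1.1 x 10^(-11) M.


pH = -log10([H+])
pH = -log10(1.1 x 10^(-11))
pH = 10.9586

10.9586


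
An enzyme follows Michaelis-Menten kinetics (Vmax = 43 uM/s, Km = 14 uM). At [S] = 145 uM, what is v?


v = Vmax * [S] / (Km + [S])
v = 43 * 145 / (14 + 145)
v = 39.2138 uM/s

39.2138 uM/s


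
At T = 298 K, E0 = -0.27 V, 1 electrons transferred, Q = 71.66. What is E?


E = E0 - (RT/nF) * ln(Q)
E = -0.27 - (8.314 * 298 / (1 * 96485)) * ln(71.66)
E = -0.3797 V

-0.3797 V


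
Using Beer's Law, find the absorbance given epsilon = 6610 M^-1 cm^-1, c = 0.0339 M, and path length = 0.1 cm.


A = epsilon * c * l
A = 6610 * 0.0339 * 0.1
A = 22.4079

22.4079


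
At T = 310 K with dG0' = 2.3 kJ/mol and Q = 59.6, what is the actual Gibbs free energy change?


dG = dG0' + RT * ln(Q) / 1000
dG = 2.3 + 8.314 * 310 * ln(59.6) / 1000
dG = 12.8353 kJ/mol

12.8353 kJ/mol


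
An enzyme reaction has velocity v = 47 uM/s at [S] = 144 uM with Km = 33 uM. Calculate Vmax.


Vmax = v * (Km + [S]) / [S]
Vmax = 47 * (33 + 144) / 144
Vmax = 57.7708 uM/s

57.7708 uM/s


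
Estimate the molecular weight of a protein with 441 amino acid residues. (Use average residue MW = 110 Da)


MW = n_residues * 110 Da
MW = 441 * 110
MW = 48510 Da

48510 Da


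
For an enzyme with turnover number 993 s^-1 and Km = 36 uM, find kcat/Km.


Catalytic efficiency = kcat / Km
= 993 / 36
= 27.5833 uM^-1*s^-1

27.5833 uM^-1*s^-1


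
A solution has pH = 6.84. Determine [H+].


[H+] = 10^(-pH)
[H+] = 10^(-6.84)
[H+] = 1.445e-07 M

1.445e-07 M


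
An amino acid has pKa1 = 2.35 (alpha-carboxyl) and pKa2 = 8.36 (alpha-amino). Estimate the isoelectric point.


pI = (pKa1 + pKa2) / 2
pI = (2.35 + 8.36) / 2
pI = 5.355

5.355


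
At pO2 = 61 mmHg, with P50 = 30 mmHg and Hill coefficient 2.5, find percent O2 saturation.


Y = pO2^n / (P50^n + pO2^n)
Y = 61^2.5 / (30^2.5 + 61^2.5)
Y = 85.5%

85.5%


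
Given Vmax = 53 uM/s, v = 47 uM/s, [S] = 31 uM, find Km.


Km = [S] * (Vmax - v) / v
Km = 31 * (53 - 47) / 47
Km = 3.9574 uM

3.9574 uM


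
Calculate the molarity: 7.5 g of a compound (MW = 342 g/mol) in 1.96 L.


C = (mass / MW) / volume
C = (7.5 / 342) / 1.96
C = 0.0112 M

0.0112 M


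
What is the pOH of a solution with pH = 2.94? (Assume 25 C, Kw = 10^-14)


pOH = 14 - pH
pOH = 14 - 2.94
pOH = 11.06

11.06


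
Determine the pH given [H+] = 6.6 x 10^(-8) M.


pH = -log10([H+])
pH = -log10(6.6 x 10^(-8))
pH = 7.1805

7.1805


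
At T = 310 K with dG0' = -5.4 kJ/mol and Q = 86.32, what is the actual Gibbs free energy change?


dG = dG0' + RT * ln(Q) / 1000
dG = -5.4 + 8.314 * 310 * ln(86.32) / 1000
dG = 6.0899 kJ/mol

6.0899 kJ/mol


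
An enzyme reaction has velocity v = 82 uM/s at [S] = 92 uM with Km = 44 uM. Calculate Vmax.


Vmax = v * (Km + [S]) / [S]
Vmax = 82 * (44 + 92) / 92
Vmax = 121.2174 uM/s

121.2174 uM/s


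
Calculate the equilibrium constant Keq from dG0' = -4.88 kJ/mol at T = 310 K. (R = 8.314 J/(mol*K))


Keq = exp(-dG0 * 1000 / (R * T))
Keq = exp(-(-4.88) * 1000 / (8.314 * 310))
Keq = 6.6421

6.6421


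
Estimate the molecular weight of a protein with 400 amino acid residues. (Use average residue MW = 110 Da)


MW = n_residues * 110 Da
MW = 400 * 110
MW = 44000 Da

44000 Da


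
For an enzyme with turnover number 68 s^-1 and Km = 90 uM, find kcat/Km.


Catalytic efficiency = kcat / Km
= 68 / 90
= 0.7556 uM^-1*s^-1

0.7556 uM^-1*s^-1


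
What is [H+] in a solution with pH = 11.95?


[H+] = 10^(-pH)
[H+] = 10^(-11.95)
[H+] = 1.122e-12 M

1.122e-12 M


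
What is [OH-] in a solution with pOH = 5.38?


[OH-] = 10^(-pOH)
[OH-] = 10^(-5.38)
[OH-] = 4.169e-06 M

4.169e-06 M


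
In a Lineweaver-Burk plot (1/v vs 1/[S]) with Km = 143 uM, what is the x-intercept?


x-intercept = -1/Km
= -1/143
= -0.007 1/uM

-0.007 1/uM


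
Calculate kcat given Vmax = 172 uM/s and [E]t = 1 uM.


kcat = Vmax / [E]t
kcat = 172 / 1
kcat = 172.0 s^-1

172.0 s^-1


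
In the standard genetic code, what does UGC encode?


Standard genetic code lookup.
Codon UGC -> Cys

Cys


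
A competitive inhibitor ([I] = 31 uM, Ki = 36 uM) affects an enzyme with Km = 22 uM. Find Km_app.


Km_app = Km * (1 + [I]/Ki)
Km_app = 22 * (1 + 31/36)
Km_app = 40.9444 uM

40.9444 uM


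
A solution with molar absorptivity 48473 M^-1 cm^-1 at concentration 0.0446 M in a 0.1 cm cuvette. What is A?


A = epsilon * c * l
A = 48473 * 0.0446 * 0.1
A = 216.1896

216.1896


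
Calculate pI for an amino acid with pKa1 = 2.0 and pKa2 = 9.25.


pI = (pKa1 + pKa2) / 2
pI = (2.0 + 9.25) / 2
pI = 5.625

5.625


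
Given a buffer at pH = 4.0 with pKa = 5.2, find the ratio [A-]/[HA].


[A-]/[HA] = 10^(pH - pKa)
= 10^(4.0 - 5.2)
= 0.0631

0.0631


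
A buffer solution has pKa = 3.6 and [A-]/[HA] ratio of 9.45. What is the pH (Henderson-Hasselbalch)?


pH = pKa + log10([A-]/[HA])
pH = 3.6 + log10(9.45)
pH = 4.5754

4.5754


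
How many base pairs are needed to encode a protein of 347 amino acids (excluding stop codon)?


Each amino acid = 1 codon = 3 bp
bp = 347 * 3 = 1041 bp

1041 bp


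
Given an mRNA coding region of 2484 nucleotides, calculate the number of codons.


codons = nucleotides / 3
codons = 2484 / 3 = 828

828


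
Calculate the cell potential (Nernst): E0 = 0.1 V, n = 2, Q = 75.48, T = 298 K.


E = E0 - (RT/nF) * ln(Q)
E = 0.1 - (8.314 * 298 / (2 * 96485)) * ln(75.48)
E = 0.0445 V

0.0445 V


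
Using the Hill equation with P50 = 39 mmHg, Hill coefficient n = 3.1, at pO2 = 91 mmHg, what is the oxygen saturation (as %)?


Y = pO2^n / (P50^n + pO2^n)
Y = 91^3.1 / (39^3.1 + 91^3.1)
Y = 93.26%

93.26%


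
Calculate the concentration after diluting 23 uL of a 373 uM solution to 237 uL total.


C2 = C1 * V1 / V2
C2 = 373 * 23 / 237
C2 = 36.1983 uM

36.1983 uM


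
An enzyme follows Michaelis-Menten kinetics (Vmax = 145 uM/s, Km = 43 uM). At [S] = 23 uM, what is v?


v = Vmax * [S] / (Km + [S])
v = 145 * 23 / (43 + 23)
v = 50.5303 uM/s

50.5303 uM/s


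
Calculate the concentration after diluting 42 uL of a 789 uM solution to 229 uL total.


C2 = C1 * V1 / V2
C2 = 789 * 42 / 229
C2 = 144.7074 uM

144.7074 uM


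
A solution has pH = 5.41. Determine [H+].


[H+] = 10^(-pH)
[H+] = 10^(-5.41)
[H+] = 3.890e-06 M

3.890e-06 M


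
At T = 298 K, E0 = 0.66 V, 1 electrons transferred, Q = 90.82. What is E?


E = E0 - (RT/nF) * ln(Q)
E = 0.66 - (8.314 * 298 / (1 * 96485)) * ln(90.82)
E = 0.5442 V

0.5442 V


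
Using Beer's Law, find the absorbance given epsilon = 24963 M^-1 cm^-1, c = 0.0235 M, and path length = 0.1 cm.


A = epsilon * c * l
A = 24963 * 0.0235 * 0.1
A = 58.663

58.663


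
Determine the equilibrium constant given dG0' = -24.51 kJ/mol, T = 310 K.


Keq = exp(-dG0 * 1000 / (R * T))
Keq = exp(-(-24.51) * 1000 / (8.314 * 310))
Keq = 13491.359

13491.359


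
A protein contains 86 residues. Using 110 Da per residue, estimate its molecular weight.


MW = n_residues * 110 Da
MW = 86 * 110
MW = 9460 Da

9460 Da


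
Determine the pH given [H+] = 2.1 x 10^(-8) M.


pH = -log10([H+])
pH = -log10(2.1 x 10^(-8))
pH = 7.6778

7.6778


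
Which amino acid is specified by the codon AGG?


Standard genetic code lookup.
Codon AGG -> Arg

Arg


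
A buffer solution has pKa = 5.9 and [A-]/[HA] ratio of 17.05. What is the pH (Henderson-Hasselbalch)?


pH = pKa + log10([A-]/[HA])
pH = 5.9 + log10(17.05)
pH = 7.1317

7.1317


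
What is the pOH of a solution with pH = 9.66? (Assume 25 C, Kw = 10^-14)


pOH = 14 - pH
pOH = 14 - 9.66
pOH = 4.34

4.34


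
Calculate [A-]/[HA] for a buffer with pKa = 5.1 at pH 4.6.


[A-]/[HA] = 10^(pH - pKa)
= 10^(4.6 - 5.1)
= 0.3162

0.3162


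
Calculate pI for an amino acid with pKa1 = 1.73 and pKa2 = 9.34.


pI = (pKa1 + pKa2) / 2
pI = (1.73 + 9.34) / 2
pI = 5.535

5.535


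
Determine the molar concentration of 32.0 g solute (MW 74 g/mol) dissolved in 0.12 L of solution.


C = (mass / MW) / volume
C = (32.0 / 74) / 0.12
C = 3.6036 M

3.6036 M


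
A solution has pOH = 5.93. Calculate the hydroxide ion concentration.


[OH-] = 10^(-pOH)
[OH-] = 10^(-5.93)
[OH-] = 1.175e-06 M

1.175e-06 M


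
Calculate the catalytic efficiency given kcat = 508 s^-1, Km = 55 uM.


Catalytic efficiency = kcat / Km
= 508 / 55
= 9.2364 uM^-1*s^-1

9.2364 uM^-1*s^-1


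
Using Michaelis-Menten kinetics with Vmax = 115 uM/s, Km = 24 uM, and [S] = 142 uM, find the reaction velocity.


v = Vmax * [S] / (Km + [S])
v = 115 * 142 / (24 + 142)
v = 98.3735 uM/s

98.3735 uM/s


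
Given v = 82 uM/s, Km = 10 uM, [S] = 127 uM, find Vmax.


Vmax = v * (Km + [S]) / [S]
Vmax = 82 * (10 + 127) / 127
Vmax = 88.4567 uM/s

88.4567 uM/s


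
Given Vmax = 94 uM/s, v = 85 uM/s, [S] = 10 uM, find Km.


Km = [S] * (Vmax - v) / v
Km = 10 * (94 - 85) / 85
Km = 1.0588 uM

1.0588 uM


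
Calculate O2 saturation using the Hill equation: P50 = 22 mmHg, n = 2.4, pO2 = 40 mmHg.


Y = pO2^n / (P50^n + pO2^n)
Y = 40^2.4 / (22^2.4 + 40^2.4)
Y = 80.76%

80.76%


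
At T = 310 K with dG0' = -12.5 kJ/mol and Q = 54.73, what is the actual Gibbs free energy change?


dG = dG0' + RT * ln(Q) / 1000
dG = -12.5 + 8.314 * 310 * ln(54.73) / 1000
dG = -2.1844 kJ/mol

-2.1844 kJ/mol


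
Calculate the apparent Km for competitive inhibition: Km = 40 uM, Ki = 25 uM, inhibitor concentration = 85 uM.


Km_app = Km * (1 + [I]/Ki)
Km_app = 40 * (1 + 85/25)
Km_app = 176.0 uM

176.0 uM


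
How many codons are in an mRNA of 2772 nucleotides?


codons = nucleotides / 3
codons = 2772 / 3 = 924

924


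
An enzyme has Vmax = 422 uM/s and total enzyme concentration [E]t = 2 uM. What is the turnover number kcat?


kcat = Vmax / [E]t
kcat = 422 / 2
kcat = 211.0 s^-1

211.0 s^-1


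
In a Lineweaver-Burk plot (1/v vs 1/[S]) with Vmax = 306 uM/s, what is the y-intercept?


y-intercept = 1/Vmax
= 1/306
= 0.0033 s/uM

0.0033 s/uM


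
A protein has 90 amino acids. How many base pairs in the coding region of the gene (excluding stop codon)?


Each amino acid = 1 codon = 3 bp
bp = 90 * 3 = 270 bp

270 bp


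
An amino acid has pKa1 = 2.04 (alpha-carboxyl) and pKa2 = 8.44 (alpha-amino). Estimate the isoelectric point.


pI = (pKa1 + pKa2) / 2
pI = (2.04 + 8.44) / 2
pI = 5.24

5.24


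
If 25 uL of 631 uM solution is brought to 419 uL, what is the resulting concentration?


C2 = C1 * V1 / V2
C2 = 631 * 25 / 419
C2 = 37.6492 uM

37.6492 uM


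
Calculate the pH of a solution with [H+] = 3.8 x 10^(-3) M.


pH = -log10([H+])
pH = -log10(3.8 x 10^(-3))
pH = 2.4202

2.4202


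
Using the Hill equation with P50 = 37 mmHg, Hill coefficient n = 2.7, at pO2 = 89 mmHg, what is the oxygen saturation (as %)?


Y = pO2^n / (P50^n + pO2^n)
Y = 89^2.7 / (37^2.7 + 89^2.7)
Y = 91.45%

91.45%


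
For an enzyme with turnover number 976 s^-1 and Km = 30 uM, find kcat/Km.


Catalytic efficiency = kcat / Km
= 976 / 30
= 32.5333 uM^-1*s^-1

32.5333 uM^-1*s^-1


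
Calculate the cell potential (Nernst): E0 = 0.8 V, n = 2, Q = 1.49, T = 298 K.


E = E0 - (RT/nF) * ln(Q)
E = 0.8 - (8.314 * 298 / (2 * 96485)) * ln(1.49)
E = 0.7949 V

0.7949 V


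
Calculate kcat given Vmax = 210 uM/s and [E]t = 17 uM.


kcat = Vmax / [E]t
kcat = 210 / 17
kcat = 12.3529 s^-1

12.3529 s^-1


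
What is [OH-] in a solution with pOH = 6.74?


[OH-] = 10^(-pOH)
[OH-] = 10^(-6.74)
[OH-] = 1.820e-07 M

1.820e-07 M


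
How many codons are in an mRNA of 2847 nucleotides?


codons = nucleotides / 3
codons = 2847 / 3 = 949

949


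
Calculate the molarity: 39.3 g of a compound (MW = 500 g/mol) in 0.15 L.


C = (mass / MW) / volume
C = (39.3 / 500) / 0.15
C = 0.524 M

0.524 M


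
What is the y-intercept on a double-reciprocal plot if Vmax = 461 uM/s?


y-intercept = 1/Vmax
= 1/461
= 0.0022 s/uM

0.0022 s/uM


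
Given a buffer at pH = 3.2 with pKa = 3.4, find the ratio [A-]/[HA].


[A-]/[HA] = 10^(pH - pKa)
= 10^(3.2 - 3.4)
= 0.631

0.631


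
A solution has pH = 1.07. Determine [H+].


[H+] = 10^(-pH)
[H+] = 10^(-1.07)
[H+] = 0.0851 M

0.0851 M


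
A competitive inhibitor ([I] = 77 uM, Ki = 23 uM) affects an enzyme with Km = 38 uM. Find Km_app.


Km_app = Km * (1 + [I]/Ki)
Km_app = 38 * (1 + 77/23)
Km_app = 165.2174 uM

165.2174 uM


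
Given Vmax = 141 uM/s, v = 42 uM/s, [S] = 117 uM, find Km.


Km = [S] * (Vmax - v) / v
Km = 117 * (141 - 42) / 42
Km = 275.7857 uM

275.7857 uM


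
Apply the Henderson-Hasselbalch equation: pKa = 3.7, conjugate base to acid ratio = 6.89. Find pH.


pH = pKa + log10([A-]/[HA])
pH = 3.7 + log10(6.89)
pH = 4.5382

4.5382


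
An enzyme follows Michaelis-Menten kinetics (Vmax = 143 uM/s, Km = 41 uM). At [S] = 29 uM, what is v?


v = Vmax * [S] / (Km + [S])
v = 143 * 29 / (41 + 29)
v = 59.2429 uM/s

59.2429 uM/s


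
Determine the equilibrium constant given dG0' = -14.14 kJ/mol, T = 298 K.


Keq = exp(-dG0 * 1000 / (R * T))
Keq = exp(-(-14.14) * 1000 / (8.314 * 298))
Keq = 301.0271

301.0271


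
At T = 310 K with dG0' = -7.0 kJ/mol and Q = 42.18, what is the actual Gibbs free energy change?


dG = dG0' + RT * ln(Q) / 1000
dG = -7.0 + 8.314 * 310 * ln(42.18) / 1000
dG = 2.6443 kJ/mol

2.6443 kJ/mol


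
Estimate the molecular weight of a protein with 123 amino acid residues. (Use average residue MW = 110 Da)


MW = n_residues * 110 Da
MW = 123 * 110
MW = 13530 Da

13530 Da


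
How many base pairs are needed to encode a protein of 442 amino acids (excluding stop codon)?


Each amino acid = 1 codon = 3 bp
bp = 442 * 3 = 1326 bp

1326 bp


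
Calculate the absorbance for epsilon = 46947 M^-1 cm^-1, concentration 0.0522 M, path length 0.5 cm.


A = epsilon * c * l
A = 46947 * 0.0522 * 0.5
A = 1225.3167

1225.3167


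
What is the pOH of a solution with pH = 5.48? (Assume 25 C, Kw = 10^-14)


pOH = 14 - pH
pOH = 14 - 5.48
pOH = 8.52

8.52


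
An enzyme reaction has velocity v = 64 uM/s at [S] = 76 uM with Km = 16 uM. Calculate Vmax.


Vmax = v * (Km + [S]) / [S]
Vmax = 64 * (16 + 76) / 76
Vmax = 77.4737 uM/s

77.4737 uM/s


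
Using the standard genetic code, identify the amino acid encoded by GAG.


Standard genetic code lookup.
Codon GAG -> Glu

Glu


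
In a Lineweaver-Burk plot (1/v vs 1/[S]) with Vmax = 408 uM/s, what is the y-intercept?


y-intercept = 1/Vmax
= 1/408
= 0.0025 s/uM

0.0025 s/uM


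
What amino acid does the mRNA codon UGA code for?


Standard genetic code lookup.
Codon UGA -> Stop

Stop


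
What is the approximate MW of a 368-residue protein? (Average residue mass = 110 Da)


MW = n_residues * 110 Da
MW = 368 * 110
MW = 40480 Da

40480 Da


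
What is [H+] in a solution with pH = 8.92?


[H+] = 10^(-pH)
[H+] = 10^(-8.92)
[H+] = 1.202e-09 M

1.202e-09 M


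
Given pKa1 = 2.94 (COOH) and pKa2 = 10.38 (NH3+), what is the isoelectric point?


pI = (pKa1 + pKa2) / 2
pI = (2.94 + 10.38) / 2
pI = 6.66

6.66


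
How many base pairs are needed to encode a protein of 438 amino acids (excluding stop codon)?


Each amino acid = 1 codon = 3 bp
bp = 438 * 3 = 1314 bp

1314 bp


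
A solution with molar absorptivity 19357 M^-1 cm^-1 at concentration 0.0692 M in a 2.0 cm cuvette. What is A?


A = epsilon * c * l
A = 19357 * 0.0692 * 2.0
A = 2679.0088

2679.0088


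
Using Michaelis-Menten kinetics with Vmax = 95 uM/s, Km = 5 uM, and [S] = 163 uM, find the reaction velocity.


v = Vmax * [S] / (Km + [S])
v = 95 * 163 / (5 + 163)
v = 92.1726 uM/s

92.1726 uM/s


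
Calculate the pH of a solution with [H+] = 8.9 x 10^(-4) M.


pH = -log10([H+])
pH = -log10(8.9 x 10^(-4))
pH = 3.0506

3.0506


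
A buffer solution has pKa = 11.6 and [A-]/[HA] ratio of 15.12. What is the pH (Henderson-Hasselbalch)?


pH = pKa + log10([A-]/[HA])
pH = 11.6 + log10(15.12)
pH = 12.7796

12.7796


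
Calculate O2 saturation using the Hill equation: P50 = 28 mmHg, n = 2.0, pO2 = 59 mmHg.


Y = pO2^n / (P50^n + pO2^n)
Y = 59^2.0 / (28^2.0 + 59^2.0)
Y = 81.62%

81.62%


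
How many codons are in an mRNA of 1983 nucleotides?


codons = nucleotides / 3
codons = 1983 / 3 = 661

661


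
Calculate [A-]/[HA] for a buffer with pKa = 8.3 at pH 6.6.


[A-]/[HA] = 10^(pH - pKa)
= 10^(6.6 - 8.3)
= 0.02

0.02


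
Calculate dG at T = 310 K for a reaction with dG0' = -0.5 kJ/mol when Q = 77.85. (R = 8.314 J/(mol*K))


dG = dG0' + RT * ln(Q) / 1000
dG = -0.5 + 8.314 * 310 * ln(77.85) / 1000
dG = 10.7238 kJ/mol

10.7238 kJ/mol


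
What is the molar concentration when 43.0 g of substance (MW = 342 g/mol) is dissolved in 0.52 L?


C = (mass / MW) / volume
C = (43.0 / 342) / 0.52
C = 0.2418 M

0.2418 M


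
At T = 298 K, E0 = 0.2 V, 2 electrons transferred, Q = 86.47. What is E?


E = E0 - (RT/nF) * ln(Q)
E = 0.2 - (8.314 * 298 / (2 * 96485)) * ln(86.47)
E = 0.1427 V

0.1427 V


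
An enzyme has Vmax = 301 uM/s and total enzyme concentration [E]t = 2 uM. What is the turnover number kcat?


kcat = Vmax / [E]t
kcat = 301 / 2
kcat = 150.5 s^-1

150.5 s^-1


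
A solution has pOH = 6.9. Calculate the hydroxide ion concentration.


[OH-] = 10^(-pOH)
[OH-] = 10^(-6.9)
[OH-] = 1.259e-07 M

1.259e-07 M


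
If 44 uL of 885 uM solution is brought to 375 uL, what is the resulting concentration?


C2 = C1 * V1 / V2
C2 = 885 * 44 / 375
C2 = 103.84 uM

103.84 uM


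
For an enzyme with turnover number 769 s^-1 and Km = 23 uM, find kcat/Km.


Catalytic efficiency = kcat / Km
= 769 / 23
= 33.4348 uM^-1*s^-1

33.4348 uM^-1*s^-1


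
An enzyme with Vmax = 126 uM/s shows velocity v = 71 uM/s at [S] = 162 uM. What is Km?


Km = [S] * (Vmax - v) / v
Km = 162 * (126 - 71) / 71
Km = 125.493 uM

125.493 uM


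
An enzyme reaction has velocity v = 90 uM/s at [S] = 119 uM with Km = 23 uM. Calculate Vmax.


Vmax = v * (Km + [S]) / [S]
Vmax = 90 * (23 + 119) / 119
Vmax = 107.395 uM/s

107.395 uM/s


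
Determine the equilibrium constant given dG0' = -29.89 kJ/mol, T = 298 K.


Keq = exp(-dG0 * 1000 / (R * T))
Keq = exp(-(-29.89) * 1000 / (8.314 * 298))
Keq = 173551.6669

173551.6669


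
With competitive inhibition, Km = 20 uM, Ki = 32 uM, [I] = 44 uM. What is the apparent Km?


Km_app = Km * (1 + [I]/Ki)
Km_app = 20 * (1 + 44/32)
Km_app = 47.5 uM

47.5 uM


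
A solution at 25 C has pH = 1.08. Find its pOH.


pOH = 14 - pH
pOH = 14 - 1.08
pOH = 12.92

12.92


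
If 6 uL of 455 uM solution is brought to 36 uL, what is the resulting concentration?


C2 = C1 * V1 / V2
C2 = 455 * 6 / 36
C2 = 75.8333 uM

75.8333 uM


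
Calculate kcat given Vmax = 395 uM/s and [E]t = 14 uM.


kcat = Vmax / [E]t
kcat = 395 / 14
kcat = 28.2143 s^-1

28.2143 s^-1


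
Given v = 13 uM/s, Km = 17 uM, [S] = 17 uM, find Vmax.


Vmax = v * (Km + [S]) / [S]
Vmax = 13 * (17 + 17) / 17
Vmax = 26.0 uM/s

26.0 uM/s


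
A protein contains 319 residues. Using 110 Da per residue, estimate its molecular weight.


MW = n_residues * 110 Da
MW = 319 * 110
MW = 35090 Da

35090 Da


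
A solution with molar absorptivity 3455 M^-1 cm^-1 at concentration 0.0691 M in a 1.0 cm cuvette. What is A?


A = epsilon * c * l
A = 3455 * 0.0691 * 1.0
A = 238.7405

238.7405


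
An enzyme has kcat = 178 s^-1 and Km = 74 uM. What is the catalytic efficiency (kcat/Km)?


Catalytic efficiency = kcat / Km
= 178 / 74
= 2.4054 uM^-1*s^-1

2.4054 uM^-1*s^-1


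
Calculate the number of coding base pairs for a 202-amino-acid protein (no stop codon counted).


Each amino acid = 1 codon = 3 bp
bp = 202 * 3 = 606 bp

606 bp


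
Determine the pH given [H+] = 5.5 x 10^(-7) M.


pH = -log10([H+])
pH = -log10(5.5 x 10^(-7))
pH = 6.2596

6.2596


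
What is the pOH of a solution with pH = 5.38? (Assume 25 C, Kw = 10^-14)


pOH = 14 - pH
pOH = 14 - 5.38
pOH = 8.62

8.62


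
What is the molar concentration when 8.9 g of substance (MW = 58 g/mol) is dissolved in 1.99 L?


C = (mass / MW) / volume
C = (8.9 / 58) / 1.99
C = 0.0771 M

0.0771 M


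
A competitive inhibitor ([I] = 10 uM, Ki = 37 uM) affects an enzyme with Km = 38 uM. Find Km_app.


Km_app = Km * (1 + [I]/Ki)
Km_app = 38 * (1 + 10/37)
Km_app = 48.2703 uM

48.2703 uM


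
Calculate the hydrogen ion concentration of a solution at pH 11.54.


[H+] = 10^(-pH)
[H+] = 10^(-11.54)
[H+] = 2.884e-12 M

2.884e-12 M


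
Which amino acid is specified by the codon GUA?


Standard genetic code lookup.
Codon GUA -> Val

Val


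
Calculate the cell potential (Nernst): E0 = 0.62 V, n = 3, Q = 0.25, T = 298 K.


E = E0 - (RT/nF) * ln(Q)
E = 0.62 - (8.314 * 298 / (3 * 96485)) * ln(0.25)
E = 0.6319 V

0.6319 V


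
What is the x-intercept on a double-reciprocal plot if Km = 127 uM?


x-intercept = -1/Km
= -1/127
= -0.0079 1/uM

-0.0079 1/uM


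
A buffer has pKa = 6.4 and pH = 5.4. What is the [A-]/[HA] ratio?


[A-]/[HA] = 10^(pH - pKa)
= 10^(5.4 - 6.4)
= 0.1

0.1


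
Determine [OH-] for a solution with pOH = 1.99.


[OH-] = 10^(-pOH)
[OH-] = 10^(-1.99)
[OH-] = 0.0102 M

0.0102 M


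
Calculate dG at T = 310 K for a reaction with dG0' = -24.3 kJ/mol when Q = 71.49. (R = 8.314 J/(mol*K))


dG = dG0' + RT * ln(Q) / 1000
dG = -24.3 + 8.314 * 310 * ln(71.49) / 1000
dG = -13.2959 kJ/mol

-13.2959 kJ/mol


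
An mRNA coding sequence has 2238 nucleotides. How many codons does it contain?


codons = nucleotides / 3
codons = 2238 / 3 = 746

746


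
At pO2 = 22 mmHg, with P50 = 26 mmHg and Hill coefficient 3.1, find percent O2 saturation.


Y = pO2^n / (P50^n + pO2^n)
Y = 22^3.1 / (26^3.1 + 22^3.1)
Y = 37.34%

37.34%


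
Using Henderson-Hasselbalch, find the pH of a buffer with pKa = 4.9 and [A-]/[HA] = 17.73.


pH = pKa + log10([A-]/[HA])
pH = 4.9 + log10(17.73)
pH = 6.1487

6.1487


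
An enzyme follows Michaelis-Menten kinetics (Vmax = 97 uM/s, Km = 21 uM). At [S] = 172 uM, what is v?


v = Vmax * [S] / (Km + [S])
v = 97 * 172 / (21 + 172)
v = 86.4456 uM/s

86.4456 uM/s


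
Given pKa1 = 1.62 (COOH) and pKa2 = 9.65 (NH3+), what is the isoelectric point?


pI = (pKa1 + pKa2) / 2
pI = (1.62 + 9.65) / 2
pI = 5.635

5.635
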